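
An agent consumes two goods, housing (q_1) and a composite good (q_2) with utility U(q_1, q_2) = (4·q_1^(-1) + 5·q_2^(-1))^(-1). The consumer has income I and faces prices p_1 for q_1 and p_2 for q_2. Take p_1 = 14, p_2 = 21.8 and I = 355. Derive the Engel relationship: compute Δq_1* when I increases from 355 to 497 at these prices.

Δq_1* = 4.2348

From the CES first-order condition, (4/5)·(q_2/q_1)^(2) = p_1/p_2.
Hence q_2/q_1 = ((5/4)·p_1/p_2)^(1/(2)), i.e. raised to the 0.5 power.
Substitute q_2 = (q_2/q_1)·q_1 into the budget: q_1* = I/(p_1 + p_2·(q_2/q_1)).
Numerically q_2/q_1 = 0.895964, so q_1* = 355/(14 + 21.8·0.895964) = 10.5869.
At I' = 497: q_1* = 14.8217. Change: 14.8217 − 10.5869 = 4.2348.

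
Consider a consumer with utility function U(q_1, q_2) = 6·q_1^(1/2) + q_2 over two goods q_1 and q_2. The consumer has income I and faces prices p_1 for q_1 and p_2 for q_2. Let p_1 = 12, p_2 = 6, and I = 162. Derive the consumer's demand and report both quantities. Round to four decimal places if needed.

Solve: √q_1 = 3·p_2/p_1, so q_1*(p_1,p_2) = (3·p_2/p_1)², and q_2* = (I − p_1·q_1*)/p_2.
Plugging in: q_1* = (3·6/12)² = 2.25, q_2* = 22.5.

q_1* = 2.25, q_2* = 22.5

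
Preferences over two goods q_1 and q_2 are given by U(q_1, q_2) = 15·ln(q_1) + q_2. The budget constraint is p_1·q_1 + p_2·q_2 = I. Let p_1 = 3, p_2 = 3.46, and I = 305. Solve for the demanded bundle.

Set MRS = p_1/p_2: (15/q_1)/1 = p_1/p_2.
So q_1*(p_1,p_2) = 15·p_2/p_1, independent of income; and q_2* = (I − 15·p_2)/p_2.
At the given prices: q_1* = 15·3.46/3 = 17.3, and q_2* = 73.1503.

q_1* = 17.3, q_2* = 73.1503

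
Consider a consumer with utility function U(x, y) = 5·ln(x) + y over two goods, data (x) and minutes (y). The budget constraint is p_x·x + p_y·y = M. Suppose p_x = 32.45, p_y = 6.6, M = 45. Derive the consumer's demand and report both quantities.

x* = 1.0169, y* = 1.8182

At the given prices: x* = 5·6.6/32.45 = 1.0169, and y* = 1.8182.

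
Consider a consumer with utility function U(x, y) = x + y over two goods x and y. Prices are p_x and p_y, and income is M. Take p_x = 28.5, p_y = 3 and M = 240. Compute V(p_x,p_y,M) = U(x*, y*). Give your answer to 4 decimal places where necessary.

Linear utility — the consumer picks whichever good has higher MU/price: 1/28.5 = 0.0351 vs 1/3 = 0.3333.
y gives more utility per dollar, so spend all income on y: y* = M/p_y, x* = 0.
Numerically: x* = 0, y* = 80.
Utility at the optimum: U(0, 80) = 80.

V = 80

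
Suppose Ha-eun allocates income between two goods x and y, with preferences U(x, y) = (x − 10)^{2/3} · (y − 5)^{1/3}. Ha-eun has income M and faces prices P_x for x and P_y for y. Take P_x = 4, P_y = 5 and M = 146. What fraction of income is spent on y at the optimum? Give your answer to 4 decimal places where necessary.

share on y = 0.3562

Let x' = x−10, y' = y−5. MRS = 2·y'/x' = P_x/P_y.
Substituting into the budget: x* = 10 + 2/3·(M − 10·P_x − 5·P_y)/P_x, and y* = 5 + 1/3·(…)/P_y.
Discretionary income = 146 − 10·4 − 5·5 = 81; x* = 10 + 2/3·81/4 = 23.5; y* = 5 + 1/3·81/5 = 10.4.
Expenditure on y: 5·10.4 = 52; share = 0.3562.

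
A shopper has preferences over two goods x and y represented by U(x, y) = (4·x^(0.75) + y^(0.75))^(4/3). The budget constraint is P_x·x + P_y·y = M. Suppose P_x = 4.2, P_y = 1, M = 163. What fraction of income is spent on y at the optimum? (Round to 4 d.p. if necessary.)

share on y = 0.2244

MRS = MU_x/MU_y = 4·(y/x)^(0.25). Set equal to P_x/P_y.
Solve for the ratio: y/x = [(1/4)·P_x/P_y]^(4).
With the ratio pinned down, the budget gives x* = M/(P_x + P_y·(y/x)) and y* = (y/x)·x*.
Numerically y/x = 1.215506, so x* = 163/(4.2 + 1·1.215506) = 30.0988 and y* = 1.215506·30.0988 = 36.5852.
Expenditure on y: 1·36.5852 = 36.5852; share = 0.2244.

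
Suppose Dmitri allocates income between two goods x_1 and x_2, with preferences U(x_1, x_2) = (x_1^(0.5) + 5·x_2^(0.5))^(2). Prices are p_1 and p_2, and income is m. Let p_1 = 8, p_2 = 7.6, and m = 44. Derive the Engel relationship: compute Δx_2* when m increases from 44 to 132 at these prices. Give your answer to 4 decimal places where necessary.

Δx_2* = 11.1551

From the CES first-order condition, (1/5)·(x_2/x_1)^(0.5) = p_1/p_2.
Solve for the ratio: x_2/x_1 = [5·p_1/p_2]^(2).
Substitute x_2 = (x_2/x_1)·x_1 into the budget: x_1* = m/(p_1 + p_2·(x_2/x_1)).
Numerically x_2/x_1 = 27.700831, so x_1* = 44/(8 + 7.6·27.700831) = 0.2013 and x_2* = 27.700831·0.2013 = 5.5775.
At m' = 132: x_2* = 16.7326. Change: 16.7326 − 5.5775 = 11.1551.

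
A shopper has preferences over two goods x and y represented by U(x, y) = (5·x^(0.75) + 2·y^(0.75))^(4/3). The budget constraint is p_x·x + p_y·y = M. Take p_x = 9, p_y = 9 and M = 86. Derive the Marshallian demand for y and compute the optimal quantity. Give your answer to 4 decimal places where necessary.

y* = 0.2385

Numerically y/x = 0.0256, so x* = 86/(9 + 9·0.0256) = 9.317 and y* = 0.0256·9.317 = 0.2385.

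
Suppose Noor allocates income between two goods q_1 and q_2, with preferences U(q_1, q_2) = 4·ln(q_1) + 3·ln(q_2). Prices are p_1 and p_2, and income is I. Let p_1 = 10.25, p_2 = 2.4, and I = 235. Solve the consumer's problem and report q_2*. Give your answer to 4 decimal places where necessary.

q_2* = 41.9643

MU_q_1/MU_q_2 = (4·q_2)/(3·q_1); tangency sets this equal to p_1/p_2.
So 4·p_2·q_2 = 3·p_1·q_1; combined with the budget, a share 4/7 of income goes to q_1.
Demand: q_1*(p_1,p_2,I) = 4/7·I/p_1 and q_2* = 3/7·I/p_2.
At p_1=10.25, p_2=2.4, I=235: q_2* = 3/7·235/2.4 = 41.9643.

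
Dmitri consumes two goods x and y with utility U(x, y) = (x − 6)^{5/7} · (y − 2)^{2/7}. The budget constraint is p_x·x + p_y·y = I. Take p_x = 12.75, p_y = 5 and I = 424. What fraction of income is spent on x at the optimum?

share on x = 0.749

This is Cobb-Douglas in (x−6, y−2): tangency gives 5/7·p_y·(y−2) = 2/7·p_x·(x−6).
After buying the subsistence bundle (6, 2), a share 5/7 of the remaining income goes to x: x* = 6 + 5/7·(I − 6p_x − 2p_y)/p_x.
Discretionary income = 424 − 6·12.75 − 2·5 = 337.5; x* = 6 + 5/7·337.5/12.75 = 24.9076; y* = 2 + 2/7·337.5/5 = 21.2857.
Expenditure on x: 12.75·24.9076 = 317.5714; share = 0.749.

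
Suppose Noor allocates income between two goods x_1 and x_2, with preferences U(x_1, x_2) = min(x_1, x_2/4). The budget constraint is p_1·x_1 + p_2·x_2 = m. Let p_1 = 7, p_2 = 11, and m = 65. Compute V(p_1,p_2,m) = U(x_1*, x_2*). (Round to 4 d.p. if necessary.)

Leontief preferences: the optimum is at the kink where x_1/1 = x_2/4, i.e. x_2 = 4·x_1.
Budget: p_1·x_1 + p_2·4·x_1 = m, so (p_1 + 4·p_2)·x_1 = m.
Demand: x_1*(p_1,p_2,m) = m/(p_1 + 4·p_2), x_2* = 4·m/(p_1 + 4·p_2).
Here 7 + 4·11 = 51, giving x_1* = 1.2745 and x_2* = 5.098.
Utility at the optimum: U(1.2745, 5.098) = 1.2745.

V = 1.2745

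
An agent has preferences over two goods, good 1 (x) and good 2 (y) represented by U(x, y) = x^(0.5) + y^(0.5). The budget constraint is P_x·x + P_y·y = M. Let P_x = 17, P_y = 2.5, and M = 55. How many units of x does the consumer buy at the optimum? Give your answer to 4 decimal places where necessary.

From the CES first-order condition, (y/x)^(0.5) = P_x/P_y.
Solve for the ratio: y/x = [P_x/P_y]^(2).
Substitute y = (y/x)·x into the budget: x* = M/(P_x + P_y·(y/x)).
Numerically y/x = 46.24, so x* = 55/(17 + 2.5·46.24) = 0.4148.

x* = 0.4148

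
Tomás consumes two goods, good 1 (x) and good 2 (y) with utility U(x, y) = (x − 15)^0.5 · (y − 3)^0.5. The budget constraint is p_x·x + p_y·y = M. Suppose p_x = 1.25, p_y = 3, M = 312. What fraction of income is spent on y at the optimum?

share on y = 0.4844

MRS = (y−3)/(x−15). Tangency with p_x/p_y gives y−3 = (p_x/p_y)·(x−15).
Substituting into the budget: x* = 15 + 0.5·(M − 15·p_x − 3·p_y)/p_x, and y* = 3 + 0.5·(…)/p_y.
Discretionary income = 312 − 15·1.25 − 3·3 = 284.25; x* = 15 + 0.5·284.25/1.25 = 128.7; y* = 3 + 0.5·284.25/3 = 50.375.
Expenditure on y: 3·50.375 = 151.125; share = 0.4844.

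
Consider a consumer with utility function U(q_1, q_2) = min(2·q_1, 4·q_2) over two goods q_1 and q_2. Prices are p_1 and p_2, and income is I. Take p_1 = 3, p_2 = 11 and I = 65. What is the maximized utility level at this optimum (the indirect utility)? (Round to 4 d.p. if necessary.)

V = 15.2941

Demand: q_1*(p_1,p_2,I) = 4·I/(4·p_1 + 2·p_2), q_2* = 2·I/(4·p_1 + 2·p_2).
Here 4·3 + 2·11 = 34, giving q_1* = 7.6471 and q_2* = 3.8235.
Utility at the optimum: U(7.6471, 3.8235) = 15.2941.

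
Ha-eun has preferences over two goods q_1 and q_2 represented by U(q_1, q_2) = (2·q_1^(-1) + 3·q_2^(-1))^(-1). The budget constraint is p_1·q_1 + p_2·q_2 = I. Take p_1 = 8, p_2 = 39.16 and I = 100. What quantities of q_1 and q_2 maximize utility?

q_1* = 3.3695, q_2* = 1.8653

MU_q_1 ∝ 2·q_1^(-2), MU_q_2 ∝ 3·q_2^(-2), so MRS = (2/3)·(q_2/q_1)^(2) = p_1/p_2.
Hence q_2/q_1 = ((3/2)·p_1/p_2)^(1/(2)), i.e. raised to the 0.5 power.
Substitute q_2 = (q_2/q_1)·q_1 into the budget: q_1* = I/(p_1 + p_2·(q_2/q_1)).
Numerically q_2/q_1 = 0.553566, so q_1* = 100/(8 + 39.16·0.553566) = 3.3695 and q_2* = 0.553566·3.3695 = 1.8653.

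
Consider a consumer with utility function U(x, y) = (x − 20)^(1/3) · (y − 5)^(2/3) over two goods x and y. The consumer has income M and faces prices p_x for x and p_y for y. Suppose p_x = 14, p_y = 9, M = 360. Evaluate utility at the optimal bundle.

MRS = (1/2)·(y−5)/(x−20). Tangency with p_x/p_y gives y−5 = 2·(p_x/p_y)·(x−20).
After buying the subsistence bundle (20, 5), a share 1/3 of the remaining income goes to x: x* = 20 + 1/3·(M − 20p_x − 5p_y)/p_x.
Discretionary income = 360 − 20·14 − 5·9 = 35; x* = 20 + 1/3·35/14 = 20.8333; y* = 5 + 2/3·35/9 = 7.5926.
Utility at the optimum: U(20.8333, 7.5926) = 1.7759.

V = 1.7759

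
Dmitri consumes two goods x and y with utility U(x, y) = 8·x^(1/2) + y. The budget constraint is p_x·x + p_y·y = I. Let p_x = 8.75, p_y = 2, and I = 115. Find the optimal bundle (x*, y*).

x* = 0.8359, y* = 53.8429

MU_x = 4/√x, MU_y = 1. Tangency: 4/√x = p_x/p_y.
Thus x* = (4·p_y/p_x)² — independent of I — with the rest of income spent on y.
Plugging in: x* = (4·2/8.75)² = 0.8359, y* = 53.8429.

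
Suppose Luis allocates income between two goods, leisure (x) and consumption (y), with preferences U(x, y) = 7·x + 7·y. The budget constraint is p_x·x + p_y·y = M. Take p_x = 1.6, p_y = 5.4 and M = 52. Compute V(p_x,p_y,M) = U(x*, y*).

Perfect substitutes: compare marginal utility per dollar. 7/p_x vs 7/p_y → 4.375 vs 1.2963.
x gives more utility per dollar, so spend all income on x: x* = M/p_x, y* = 0.
Numerically: x* = 32.5, y* = 0.
Utility at the optimum: U(32.5, 0) = 227.5.

V = 227.5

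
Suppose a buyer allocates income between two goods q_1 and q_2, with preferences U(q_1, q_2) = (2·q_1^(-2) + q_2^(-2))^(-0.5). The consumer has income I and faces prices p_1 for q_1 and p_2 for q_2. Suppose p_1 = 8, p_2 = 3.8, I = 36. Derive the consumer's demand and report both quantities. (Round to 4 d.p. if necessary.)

From the CES first-order condition, 2·(q_2/q_1)^(3) = p_1/p_2.
Hence q_2/q_1 = ((1/2)·p_1/p_2)^(1/(3)), i.e. raised to the 1/3 power.
With the ratio pinned down, the budget gives q_1* = I/(p_1 + p_2·(q_2/q_1)) and q_2* = (q_2/q_1)·q_1*.
Numerically q_2/q_1 = 1.017245, so q_1* = 36/(8 + 3.8·1.017245) = 3.034 and q_2* = 1.017245·3.034 = 3.0863.

q_1* = 3.034, q_2* = 3.0863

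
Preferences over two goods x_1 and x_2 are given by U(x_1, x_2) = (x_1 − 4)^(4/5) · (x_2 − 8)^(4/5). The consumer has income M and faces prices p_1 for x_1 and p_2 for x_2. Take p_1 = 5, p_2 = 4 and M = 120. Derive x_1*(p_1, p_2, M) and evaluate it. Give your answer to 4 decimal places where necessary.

Discretionary income = 120 − 4·5 − 8·4 = 68; x_1* = 4 + 0.5·68/5 = 10.8.

x_1* = 10.8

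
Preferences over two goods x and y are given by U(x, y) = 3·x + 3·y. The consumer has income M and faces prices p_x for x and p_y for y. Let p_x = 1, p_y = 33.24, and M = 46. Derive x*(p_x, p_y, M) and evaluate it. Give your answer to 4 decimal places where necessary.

Perfect substitutes: compare marginal utility per dollar. 3/p_x vs 3/p_y → 3 vs 0.0903.
x gives more utility per dollar, so spend all income on x: x* = M/p_x, y* = 0.
Numerically: x* = 46, y* = 0.

x* = 46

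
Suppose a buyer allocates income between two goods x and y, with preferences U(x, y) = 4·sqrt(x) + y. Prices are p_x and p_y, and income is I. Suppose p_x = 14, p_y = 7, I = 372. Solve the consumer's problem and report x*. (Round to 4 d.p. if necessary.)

x* = 1

Set MRS = p_x/p_y: 2·x^(−1/2) = p_x/p_y.
Thus x* = (2·p_y/p_x)² — independent of I — with the rest of income spent on y.
Plugging in: x* = (2·7/14)² = 1.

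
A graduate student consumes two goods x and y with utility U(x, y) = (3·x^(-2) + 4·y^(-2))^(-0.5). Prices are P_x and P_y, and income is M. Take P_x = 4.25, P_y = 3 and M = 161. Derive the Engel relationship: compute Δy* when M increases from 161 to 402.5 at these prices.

Δy* = 37.511

MRS = MU_x/MU_y = (3/4)·(y/x)^(3). Set equal to P_x/P_y.
Hence y/x = ((4/3)·P_x/P_y)^(1/(3)), i.e. raised to the 1/3 power.
With the ratio pinned down, the budget gives x* = M/(P_x + P_y·(y/x)) and y* = (y/x)·x*.
Numerically y/x = 1.236143, so x* = 161/(4.25 + 3·1.236143) = 20.2301 and y* = 1.236143·20.2301 = 25.0073.
At M' = 402.5: y* = 62.5183. Change: 62.5183 − 25.0073 = 37.511.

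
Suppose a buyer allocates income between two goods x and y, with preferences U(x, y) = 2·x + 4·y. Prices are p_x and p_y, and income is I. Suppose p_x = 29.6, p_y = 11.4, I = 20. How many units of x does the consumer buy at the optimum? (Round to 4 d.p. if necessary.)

x* = 0

Perfect substitutes: compare marginal utility per dollar. 2/p_x vs 4/p_y → 0.0676 vs 0.3509.
y gives more utility per dollar, so spend all income on y: y* = I/p_y, x* = 0.
Numerically: x* = 0, y* = 1.7544.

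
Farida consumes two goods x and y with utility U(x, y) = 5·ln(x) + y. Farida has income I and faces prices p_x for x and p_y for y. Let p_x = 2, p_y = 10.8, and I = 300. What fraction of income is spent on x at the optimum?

share on x = 0.18

MU_x = 5/x, MU_y = 1. Tangency: 5/x = p_x/p_y.
So x*(p_x,p_y) = 5·p_y/p_x, independent of income; and y* = (I − 5·p_y)/p_y.
At the given prices: x* = 5·10.8/2 = 27, and y* = 22.7778.
Expenditure on x: 2·27 = 54; share = 0.18.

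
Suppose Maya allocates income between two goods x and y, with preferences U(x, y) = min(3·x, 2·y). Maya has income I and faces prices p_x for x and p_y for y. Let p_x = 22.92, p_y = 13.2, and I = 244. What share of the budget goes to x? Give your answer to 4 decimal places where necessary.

share on x = 0.5365

Leontief preferences: the optimum is at the kink where x/2 = y/3, i.e. y = (3/2)·x.
Budget: p_x·x + p_y·(3/2)·x = I, so (2·p_x + 3·p_y)·x = 2·I.
Demand: x*(p_x,p_y,I) = 2·I/(2·p_x + 3·p_y), y* = 3·I/(2·p_x + 3·p_y).
Here 2·22.92 + 3·13.2 = 85.44, giving x* = 5.7116 and y* = 8.5674.
Expenditure on x: 22.92·5.7116 = 130.9101; share = 0.5365.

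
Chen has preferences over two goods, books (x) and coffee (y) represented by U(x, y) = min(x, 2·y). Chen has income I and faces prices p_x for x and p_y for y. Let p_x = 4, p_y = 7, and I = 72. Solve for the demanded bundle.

x* = 9.6, y* = 4.8

With perfect complements, no substitution: consume in ratio x:y = 2:1.
Budget: p_x·x + p_y·(1/2)·x = I, so (2·p_x + p_y)·x = 2·I.
Demand: x*(p_x,p_y,I) = 2·I/(2·p_x + p_y), y* = I/(2·p_x + p_y).
Here 2·4 + 7 = 15, giving x* = 9.6 and y* = 4.8.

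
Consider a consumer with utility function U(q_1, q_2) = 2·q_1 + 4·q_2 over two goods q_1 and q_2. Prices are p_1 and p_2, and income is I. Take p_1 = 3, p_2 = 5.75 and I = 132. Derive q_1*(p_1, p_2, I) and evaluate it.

Perfect substitutes: compare marginal utility per dollar. 2/p_1 vs 4/p_2 → 0.6667 vs 0.6957.
q_2 gives more utility per dollar, so spend all income on q_2: q_2* = I/p_2, q_1* = 0.
Numerically: q_1* = 0, q_2* = 22.9565.

q_1* = 0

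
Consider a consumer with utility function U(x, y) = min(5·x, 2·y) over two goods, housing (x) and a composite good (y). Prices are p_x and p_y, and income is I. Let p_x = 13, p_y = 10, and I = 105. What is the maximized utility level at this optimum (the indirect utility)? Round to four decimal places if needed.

With perfect complements, no substitution: consume in ratio x:y = 2:5.
Budget: p_x·x + p_y·(5/2)·x = I, so (2·p_x + 5·p_y)·x = 2·I.
Demand: x*(p_x,p_y,I) = 2·I/(2·p_x + 5·p_y), y* = 5·I/(2·p_x + 5·p_y).
Here 2·13 + 5·10 = 76, giving x* = 2.7632 and y* = 6.9079.
Utility at the optimum: U(2.7632, 6.9079) = 13.8158.

V = 13.8158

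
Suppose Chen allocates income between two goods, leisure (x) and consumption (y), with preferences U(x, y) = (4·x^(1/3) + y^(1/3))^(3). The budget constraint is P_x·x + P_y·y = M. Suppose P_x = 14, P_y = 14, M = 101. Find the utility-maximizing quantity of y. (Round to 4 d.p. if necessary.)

MRS = MU_x/MU_y = 4·(y/x)^(2/3). Set equal to P_x/P_y.
Solve for the ratio: y/x = [(1/4)·P_x/P_y]^(1.5).
With the ratio pinned down, the budget gives x* = M/(P_x + P_y·(y/x)) and y* = (y/x)·x*.
Numerically y/x = 0.125, so x* = 101/(14 + 14·0.125) = 6.4127 and y* = 0.125·6.4127 = 0.8016.

y* = 0.8016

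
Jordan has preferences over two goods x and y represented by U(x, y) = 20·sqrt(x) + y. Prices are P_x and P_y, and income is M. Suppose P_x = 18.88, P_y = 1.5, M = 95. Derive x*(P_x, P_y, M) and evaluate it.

Plugging in: x* = (10·1.5/18.88)² = 0.6312.

x* = 0.6312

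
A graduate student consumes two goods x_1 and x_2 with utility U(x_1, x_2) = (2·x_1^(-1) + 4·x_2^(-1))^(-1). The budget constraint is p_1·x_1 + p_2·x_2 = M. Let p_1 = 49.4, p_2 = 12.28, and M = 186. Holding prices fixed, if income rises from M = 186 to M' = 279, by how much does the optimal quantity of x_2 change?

From the CES first-order condition, (1/2)·(x_2/x_1)^(2) = p_1/p_2.
Hence x_2/x_1 = (2·p_1/p_2)^(1/(2)), i.e. raised to the 0.5 power.
With the ratio pinned down, the budget gives x_1* = M/(p_1 + p_2·(x_2/x_1)) and x_2* = (x_2/x_1)·x_1*.
Numerically x_2/x_1 = 2.836477, so x_1* = 186/(49.4 + 12.28·2.836477) = 2.2082 and x_2* = 2.836477·2.2082 = 6.2635.
At M' = 279: x_2* = 9.3952. Change: 9.3952 − 6.2635 = 3.1317.

Δx_2* = 3.1317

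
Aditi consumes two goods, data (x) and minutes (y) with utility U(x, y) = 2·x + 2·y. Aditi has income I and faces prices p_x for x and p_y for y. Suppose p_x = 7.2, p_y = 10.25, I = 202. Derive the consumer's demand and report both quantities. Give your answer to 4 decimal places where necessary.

x* = 28.0556, y* = 0

Linear utility — the consumer picks whichever good has higher MU/price: 2/7.2 = 0.2778 vs 2/10.25 = 0.1951.
x gives more utility per dollar, so spend all income on x: x* = I/p_x, y* = 0.
Numerically: x* = 28.0556, y* = 0.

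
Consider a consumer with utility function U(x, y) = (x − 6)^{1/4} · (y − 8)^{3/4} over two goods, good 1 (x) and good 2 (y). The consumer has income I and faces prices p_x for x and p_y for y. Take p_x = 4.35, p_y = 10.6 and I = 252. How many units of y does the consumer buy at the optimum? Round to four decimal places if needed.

y* = 17.9835

Discretionary income = 252 − 6·4.35 − 8·10.6 = 141.1; y* = 8 + 0.75·141.1/10.6 = 17.9835.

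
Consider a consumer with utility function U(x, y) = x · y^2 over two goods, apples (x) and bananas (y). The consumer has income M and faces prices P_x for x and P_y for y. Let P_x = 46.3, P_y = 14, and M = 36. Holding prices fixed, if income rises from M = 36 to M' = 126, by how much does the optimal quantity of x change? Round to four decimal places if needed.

The MRS is (1/2)·y/x. Set MRS = P_x/P_y.
So P_y·y = 2·P_x·x; combined with the budget, a share 1/3 of income goes to x.
Demand: x*(P_x,P_y,M) = 1/3·M/P_x and y* = 2/3·M/P_y.
At P_x=46.3, P_y=14, M=36: x* = 1/3·36/46.3 = 0.2592.
At M' = 126: x* = 0.9071. Change: 0.9071 − 0.2592 = 0.6479.

Δx* = 0.6479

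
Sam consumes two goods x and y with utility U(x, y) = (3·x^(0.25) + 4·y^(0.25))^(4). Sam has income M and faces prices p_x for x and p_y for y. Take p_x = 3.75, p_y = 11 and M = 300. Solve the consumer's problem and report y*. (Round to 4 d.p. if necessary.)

y* = 13.8059

MRS = MU_x/MU_y = (3/4)·(y/x)^(0.75). Set equal to p_x/p_y.
Solve for the ratio: y/x = [(4/3)·p_x/p_y]^(4/3).
With the ratio pinned down, the budget gives x* = M/(p_x + p_y·(y/x)) and y* = (y/x)·x*.
Numerically y/x = 0.349491, so x* = 300/(3.75 + 11·0.349491) = 39.5028 and y* = 0.349491·39.5028 = 13.8059.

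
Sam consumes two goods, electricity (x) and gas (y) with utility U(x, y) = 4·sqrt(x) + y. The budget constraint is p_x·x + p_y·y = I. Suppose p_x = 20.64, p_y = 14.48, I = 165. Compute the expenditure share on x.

Utility is quasi-linear in y; the FOC for x is 2/√x = p_x/p_y.
Thus x* = (2·p_y/p_x)² — independent of I — with the rest of income spent on y.
Plugging in: x* = (2·14.48/20.64)² = 1.9687, y* = 8.5888.
Expenditure on x: 20.64·1.9687 = 40.6338; share = 0.2463.

share on x = 0.2463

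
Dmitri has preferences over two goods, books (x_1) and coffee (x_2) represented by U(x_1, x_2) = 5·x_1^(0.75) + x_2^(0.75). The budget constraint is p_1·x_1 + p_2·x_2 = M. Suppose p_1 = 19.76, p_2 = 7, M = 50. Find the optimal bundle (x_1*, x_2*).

From the CES first-order condition, 5·(x_2/x_1)^(0.25) = p_1/p_2.
Hence x_2/x_1 = ((1/5)·p_1/p_2)^(1/(0.25)), i.e. raised to the 4 power.
Substitute x_2 = (x_2/x_1)·x_1 into the budget: x_1* = M/(p_1 + p_2·(x_2/x_1)).
Numerically x_2/x_1 = 0.101596, so x_1* = 50/(19.76 + 7·0.101596) = 2.4425 and x_2* = 0.101596·2.4425 = 0.2481.

x_1* = 2.4425, x_2* = 0.2481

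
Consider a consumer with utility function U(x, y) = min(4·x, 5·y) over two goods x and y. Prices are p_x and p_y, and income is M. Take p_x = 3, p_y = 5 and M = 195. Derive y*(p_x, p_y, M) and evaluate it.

y* = 22.2857

Leontief preferences: the optimum is at the kink where x/5 = y/4, i.e. y = (4/5)·x.
Budget: p_x·x + p_y·(4/5)·x = M, so (5·p_x + 4·p_y)·x = 5·M.
Demand: x*(p_x,p_y,M) = 5·M/(5·p_x + 4·p_y), y* = 4·M/(5·p_x + 4·p_y).
Here 5·3 + 4·5 = 35, giving y* = 22.2857.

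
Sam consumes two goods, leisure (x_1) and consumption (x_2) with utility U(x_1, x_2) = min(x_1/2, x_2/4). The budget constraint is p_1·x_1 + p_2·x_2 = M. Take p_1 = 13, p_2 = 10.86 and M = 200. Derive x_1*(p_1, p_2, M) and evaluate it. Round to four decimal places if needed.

Leontief preferences: the optimum is at the kink where x_1/2 = x_2/4, i.e. x_2 = 2·x_1.
Budget: p_1·x_1 + p_2·2·x_1 = M, so (2·p_1 + 4·p_2)·x_1 = 2·M.
Demand: x_1*(p_1,p_2,M) = 2·M/(2·p_1 + 4·p_2), x_2* = 4·M/(2·p_1 + 4·p_2).
Here 2·13 + 4·10.86 = 69.44, giving x_1* = 5.7604.

x_1* = 5.7604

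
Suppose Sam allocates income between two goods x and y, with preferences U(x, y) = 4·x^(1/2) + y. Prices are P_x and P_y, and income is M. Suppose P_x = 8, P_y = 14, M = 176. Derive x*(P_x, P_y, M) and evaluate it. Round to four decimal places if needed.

Set MRS = P_x/P_y: 2·x^(−1/2) = P_x/P_y.
Thus x* = (2·P_y/P_x)² — independent of M — with the rest of income spent on y.
Plugging in: x* = (2·14/8)² = 12.25.

x* = 12.25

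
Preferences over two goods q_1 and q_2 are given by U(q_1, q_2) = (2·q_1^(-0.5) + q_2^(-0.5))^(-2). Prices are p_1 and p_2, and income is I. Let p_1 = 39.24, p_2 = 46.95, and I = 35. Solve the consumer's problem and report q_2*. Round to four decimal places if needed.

q_2* = 0.2988

Numerically q_2/q_1 = 0.558953, so q_1* = 35/(39.24 + 46.95·0.558953) = 0.5345 and q_2* = 0.558953·0.5345 = 0.2988.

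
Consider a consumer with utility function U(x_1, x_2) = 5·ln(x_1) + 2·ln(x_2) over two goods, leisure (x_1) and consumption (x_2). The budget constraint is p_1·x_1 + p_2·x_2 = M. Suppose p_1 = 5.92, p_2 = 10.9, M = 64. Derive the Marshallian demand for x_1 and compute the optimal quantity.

MU_x_1/MU_x_2 = (5·x_2)/(2·x_1); tangency sets this equal to p_1/p_2.
Rearranging, p_2·x_2 = (2/5)·p_1·x_1. Substituting into the budget gives p_1·x_1·(1 + (2/5)) = M.
Demand: x_1*(p_1,p_2,M) = 5/7·M/p_1 and x_2* = 2/7·M/p_2.
At p_1=5.92, p_2=10.9, M=64: x_1* = 5/7·64/5.92 = 7.722.

x_1* = 7.722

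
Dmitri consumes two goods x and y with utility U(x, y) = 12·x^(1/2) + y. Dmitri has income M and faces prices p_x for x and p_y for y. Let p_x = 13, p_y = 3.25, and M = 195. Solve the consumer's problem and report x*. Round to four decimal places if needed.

x* = 2.25

Utility is quasi-linear in y; the FOC for x is 6/√x = p_x/p_y.
Solve: √x = 6·p_y/p_x, so x*(p_x,p_y) = (6·p_y/p_x)², and y* = (M − p_x·x*)/p_y.
Plugging in: x* = (6·3.25/13)² = 2.25.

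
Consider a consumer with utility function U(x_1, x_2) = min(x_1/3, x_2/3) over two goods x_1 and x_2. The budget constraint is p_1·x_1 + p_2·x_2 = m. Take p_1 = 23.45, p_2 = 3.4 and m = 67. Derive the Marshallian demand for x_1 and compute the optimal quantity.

x_1* = 2.4953

With perfect complements, no substitution: consume in ratio x_1:x_2 = 3:3.
Budget: p_1·x_1 + p_2·x_1 = m, so (3·p_1 + 3·p_2)·x_1 = 3·m.
Demand: x_1*(p_1,p_2,m) = 3·m/(3·p_1 + 3·p_2), x_2* = 3·m/(3·p_1 + 3·p_2).
Here 3·23.45 + 3·3.4 = 80.55, giving x_1* = 2.4953.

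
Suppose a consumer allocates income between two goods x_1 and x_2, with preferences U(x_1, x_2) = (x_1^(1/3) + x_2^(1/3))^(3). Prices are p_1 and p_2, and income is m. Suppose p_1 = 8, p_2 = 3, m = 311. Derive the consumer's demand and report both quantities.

x_1* = 14.7646, x_2* = 64.2945

From the CES first-order condition, (x_2/x_1)^(2/3) = p_1/p_2.
Solve for the ratio: x_2/x_1 = [p_1/p_2]^(1.5).
With the ratio pinned down, the budget gives x_1* = m/(p_1 + p_2·(x_2/x_1)) and x_2* = (x_2/x_1)·x_1*.
Numerically x_2/x_1 = 4.354648, so x_1* = 311/(8 + 3·4.354648) = 14.7646 and x_2* = 4.354648·14.7646 = 64.2945.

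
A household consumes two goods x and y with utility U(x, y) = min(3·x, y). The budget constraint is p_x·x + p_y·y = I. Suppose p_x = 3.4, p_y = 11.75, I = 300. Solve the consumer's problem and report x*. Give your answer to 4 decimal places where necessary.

x* = 7.762

With perfect complements, no substitution: consume in ratio x:y = 1:3.
Budget: p_x·x + p_y·3·x = I, so (p_x + 3·p_y)·x = I.
Demand: x*(p_x,p_y,I) = I/(p_x + 3·p_y), y* = 3·I/(p_x + 3·p_y).
Here 3.4 + 3·11.75 = 38.65, giving x* = 7.762.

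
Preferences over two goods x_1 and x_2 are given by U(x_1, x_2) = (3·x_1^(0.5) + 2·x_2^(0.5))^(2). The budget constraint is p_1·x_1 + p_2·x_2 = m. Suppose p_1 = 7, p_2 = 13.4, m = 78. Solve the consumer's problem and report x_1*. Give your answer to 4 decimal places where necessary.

x_1* = 9.0433

Numerically x_2/x_1 = 0.121284, so x_1* = 78/(7 + 13.4·0.121284) = 9.0433.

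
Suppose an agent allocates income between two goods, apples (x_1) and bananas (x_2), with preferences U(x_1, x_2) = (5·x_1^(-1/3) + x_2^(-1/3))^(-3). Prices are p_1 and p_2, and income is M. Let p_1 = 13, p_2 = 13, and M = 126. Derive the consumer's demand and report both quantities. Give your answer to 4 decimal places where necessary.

x_1* = 7.461, x_2* = 2.2313

Substitute x_2 = (x_2/x_1)·x_1 into the budget: x_1* = M/(p_1 + p_2·(x_2/x_1)).
Numerically x_2/x_1 = 0.29907, so x_1* = 126/(13 + 13·0.29907) = 7.461 and x_2* = 0.29907·7.461 = 2.2313.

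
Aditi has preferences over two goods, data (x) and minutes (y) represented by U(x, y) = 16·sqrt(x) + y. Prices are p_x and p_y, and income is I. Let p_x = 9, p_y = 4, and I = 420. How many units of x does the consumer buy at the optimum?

x* = 12.642

Utility is quasi-linear in y; the FOC for x is 8/√x = p_x/p_y.
Solve: √x = 8·p_y/p_x, so x*(p_x,p_y) = (8·p_y/p_x)², and y* = (I − p_x·x*)/p_y.
Plugging in: x* = (8·4/9)² = 12.642.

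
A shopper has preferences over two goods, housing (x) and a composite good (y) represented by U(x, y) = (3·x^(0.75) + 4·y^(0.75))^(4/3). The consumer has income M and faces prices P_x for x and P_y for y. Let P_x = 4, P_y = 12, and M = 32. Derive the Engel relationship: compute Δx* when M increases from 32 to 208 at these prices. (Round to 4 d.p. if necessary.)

From the CES first-order condition, (3/4)·(y/x)^(0.25) = P_x/P_y.
Solve for the ratio: y/x = [(4/3)·P_x/P_y]^(4).
Substitute y = (y/x)·x into the budget: x* = M/(P_x + P_y·(y/x)).
Numerically y/x = 0.039018, so x* = 32/(4 + 12·0.039018) = 7.1617.
At M' = 208: x* = 46.551. Change: 46.551 − 7.1617 = 39.3893.

Δx* = 39.3893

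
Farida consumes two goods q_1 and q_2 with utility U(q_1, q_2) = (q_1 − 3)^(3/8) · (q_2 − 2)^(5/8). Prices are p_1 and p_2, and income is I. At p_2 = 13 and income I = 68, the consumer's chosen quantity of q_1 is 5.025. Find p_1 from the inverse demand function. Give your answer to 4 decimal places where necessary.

p_1 = 5

Let q_1' = q_1−3, q_2' = q_2−2. MRS = (3/5)·q_2'/q_1' = p_1/p_2.
After buying the subsistence bundle (3, 2), a share 0.375 of the remaining income goes to q_1: q_1* = 3 + 0.375·(I − 3p_1 − 2p_2)/p_1.
Set q_1* = 5.025 in the demand function and solve for p_1: p_1 = 5.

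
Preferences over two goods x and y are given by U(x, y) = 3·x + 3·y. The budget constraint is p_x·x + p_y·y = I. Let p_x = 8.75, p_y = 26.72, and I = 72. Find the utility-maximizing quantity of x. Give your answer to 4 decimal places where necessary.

x* = 8.2286

Linear utility — the consumer picks whichever good has higher MU/price: 3/8.75 = 0.3429 vs 3/26.72 = 0.1123.
x gives more utility per dollar, so spend all income on x: x* = I/p_x, y* = 0.
Numerically: x* = 8.2286, y* = 0.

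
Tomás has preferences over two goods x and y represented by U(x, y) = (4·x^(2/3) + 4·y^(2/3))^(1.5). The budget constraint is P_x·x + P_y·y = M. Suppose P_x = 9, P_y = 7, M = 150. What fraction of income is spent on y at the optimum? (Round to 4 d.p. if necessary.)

MU_x ∝ 4·x^(-1/3), MU_y ∝ 4·y^(-1/3), so MRS = (y/x)^(1/3) = P_x/P_y.
Hence y/x = (P_x/P_y)^(1/(1/3)), i.e. raised to the 3 power.
Substitute y = (y/x)·x into the budget: x* = M/(P_x + P_y·(y/x)).
Numerically y/x = 2.125364, so x* = 150/(9 + 7·2.125364) = 6.2821 and y* = 2.125364·6.2821 = 13.3516.
Expenditure on y: 7·13.3516 = 93.4615; share = 0.6231.

share on y = 0.6231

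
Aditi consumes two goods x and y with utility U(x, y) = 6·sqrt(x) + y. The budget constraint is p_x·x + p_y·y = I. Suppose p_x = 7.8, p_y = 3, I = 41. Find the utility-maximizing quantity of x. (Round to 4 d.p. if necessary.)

x* = 1.3314

Utility is quasi-linear in y; the FOC for x is 3/√x = p_x/p_y.
Thus x* = (3·p_y/p_x)² — independent of I — with the rest of income spent on y.
Plugging in: x* = (3·3/7.8)² = 1.3314.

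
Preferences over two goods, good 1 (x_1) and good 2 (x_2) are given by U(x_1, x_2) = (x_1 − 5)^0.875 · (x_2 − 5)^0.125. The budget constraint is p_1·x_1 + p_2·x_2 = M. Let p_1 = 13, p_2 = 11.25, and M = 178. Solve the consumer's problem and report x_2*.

x_2* = 5.6306

MRS = 7·(x_2−5)/(x_1−5). Tangency with p_1/p_2 gives x_2−5 = (1/7)·(p_1/p_2)·(x_1−5).
Substituting into the budget: x_1* = 5 + 0.875·(M − 5·p_1 − 5·p_2)/p_1, and x_2* = 5 + 0.125·(…)/p_2.
Discretionary income = 178 − 5·13 − 5·11.25 = 56.75; x_2* = 5 + 0.125·56.75/11.25 = 5.6306.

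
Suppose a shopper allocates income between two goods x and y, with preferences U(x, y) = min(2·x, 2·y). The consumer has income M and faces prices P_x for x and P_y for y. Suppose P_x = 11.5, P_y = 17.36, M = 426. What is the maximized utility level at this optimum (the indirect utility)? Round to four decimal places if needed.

V = 29.5218

Here 2·11.5 + 2·17.36 = 57.72, giving x* = 14.7609 and y* = 14.7609.
Utility at the optimum: U(14.7609, 14.7609) = 29.5218.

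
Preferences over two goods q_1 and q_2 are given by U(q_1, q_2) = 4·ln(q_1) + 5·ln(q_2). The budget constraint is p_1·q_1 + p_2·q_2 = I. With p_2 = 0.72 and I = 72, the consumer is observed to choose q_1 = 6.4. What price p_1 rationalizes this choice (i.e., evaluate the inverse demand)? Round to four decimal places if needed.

p_1 = 5

MU_q_1/MU_q_2 = (4·q_2)/(5·q_1); tangency sets this equal to p_1/p_2.
So 4·p_2·q_2 = 5·p_1·q_1; combined with the budget, a share 4/9 of income goes to q_1.
Demand: q_1*(p_1,p_2,I) = 4/9·I/p_1 and q_2* = 5/9·I/p_2.
Set q_1* = 6.4 in the demand function and solve for p_1: p_1 = 5.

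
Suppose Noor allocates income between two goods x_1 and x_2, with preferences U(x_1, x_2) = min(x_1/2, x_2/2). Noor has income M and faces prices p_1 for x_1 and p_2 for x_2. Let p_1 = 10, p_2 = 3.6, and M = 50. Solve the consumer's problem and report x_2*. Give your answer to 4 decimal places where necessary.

With perfect complements, no substitution: consume in ratio x_1:x_2 = 2:2.
Budget: p_1·x_1 + p_2·x_1 = M, so (2·p_1 + 2·p_2)·x_1 = 2·M.
Demand: x_1*(p_1,p_2,M) = 2·M/(2·p_1 + 2·p_2), x_2* = 2·M/(2·p_1 + 2·p_2).
Here 2·10 + 2·3.6 = 27.2, giving x_2* = 3.6765.

x_2* = 3.6765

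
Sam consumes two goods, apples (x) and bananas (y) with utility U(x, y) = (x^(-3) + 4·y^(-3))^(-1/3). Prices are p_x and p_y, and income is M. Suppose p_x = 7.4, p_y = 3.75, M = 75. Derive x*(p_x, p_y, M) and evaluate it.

Numerically y/x = 1.676159, so x* = 75/(7.4 + 3.75·1.676159) = 5.4802.

x* = 5.4802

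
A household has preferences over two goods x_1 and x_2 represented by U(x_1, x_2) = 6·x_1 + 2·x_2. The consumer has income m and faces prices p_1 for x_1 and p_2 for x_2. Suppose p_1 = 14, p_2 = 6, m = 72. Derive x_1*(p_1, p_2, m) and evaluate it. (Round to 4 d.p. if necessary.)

x_1* = 5.1429

Perfect substitutes: compare marginal utility per dollar. 6/p_1 vs 2/p_2 → 0.4286 vs 0.3333.
x_1 gives more utility per dollar, so spend all income on x_1: x_1* = m/p_1, x_2* = 0.
Numerically: x_1* = 5.1429, x_2* = 0.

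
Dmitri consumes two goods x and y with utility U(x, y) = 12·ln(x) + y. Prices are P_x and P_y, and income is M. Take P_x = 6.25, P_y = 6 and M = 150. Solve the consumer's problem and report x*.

MU_x = 12/x, MU_y = 1. Tangency: 12/x = P_x/P_y.
So x*(P_x,P_y) = 12·P_y/P_x, independent of income; and y* = (M − 12·P_y)/P_y.
At the given prices: x* = 12·6/6.25 = 11.52.

x* = 11.52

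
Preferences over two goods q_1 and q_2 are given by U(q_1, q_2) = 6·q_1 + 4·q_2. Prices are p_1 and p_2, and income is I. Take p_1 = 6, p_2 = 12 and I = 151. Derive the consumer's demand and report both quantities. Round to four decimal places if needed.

q_1* = 25.1667, q_2* = 0

Perfect substitutes: compare marginal utility per dollar. 6/p_1 vs 4/p_2 → 1 vs 0.3333.
q_1 gives more utility per dollar, so spend all income on q_1: q_1* = I/p_1, q_2* = 0.
Numerically: q_1* = 25.1667, q_2* = 0.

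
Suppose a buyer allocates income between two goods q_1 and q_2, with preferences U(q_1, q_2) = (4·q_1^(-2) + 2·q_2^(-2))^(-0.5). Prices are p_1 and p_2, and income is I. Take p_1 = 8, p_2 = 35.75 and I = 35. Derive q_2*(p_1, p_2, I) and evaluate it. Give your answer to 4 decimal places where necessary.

q_2* = 0.6686

Numerically q_2/q_1 = 0.481868, so q_1* = 35/(8 + 35.75·0.481868) = 1.3874 and q_2* = 0.481868·1.3874 = 0.6686.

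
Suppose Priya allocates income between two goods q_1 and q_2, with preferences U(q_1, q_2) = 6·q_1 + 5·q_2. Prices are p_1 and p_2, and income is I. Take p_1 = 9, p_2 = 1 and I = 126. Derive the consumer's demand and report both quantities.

q_1* = 0, q_2* = 126

Numerically: q_1* = 0, q_2* = 126.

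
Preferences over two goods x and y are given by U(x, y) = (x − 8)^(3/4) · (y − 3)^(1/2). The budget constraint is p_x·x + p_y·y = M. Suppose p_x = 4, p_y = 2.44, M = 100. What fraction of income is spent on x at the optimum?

share on x = 0.6841

MRS = (3/2)·(y−3)/(x−8). Tangency with p_x/p_y gives y−3 = (2/3)·(p_x/p_y)·(x−8).
After buying the subsistence bundle (8, 3), a share 0.6 of the remaining income goes to x: x* = 8 + 0.6·(M − 8p_x − 3p_y)/p_x.
Discretionary income = 100 − 8·4 − 3·2.44 = 60.68; x* = 8 + 0.6·60.68/4 = 17.102; y* = 3 + 0.4·60.68/2.44 = 12.9475.
Expenditure on x: 4·17.102 = 68.408; share = 0.6841.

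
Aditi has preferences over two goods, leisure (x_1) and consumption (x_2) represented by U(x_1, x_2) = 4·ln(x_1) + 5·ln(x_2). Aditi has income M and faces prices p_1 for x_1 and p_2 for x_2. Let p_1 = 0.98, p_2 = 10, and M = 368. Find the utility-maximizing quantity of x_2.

Demand: x_1*(p_1,p_2,M) = 4/9·M/p_1 and x_2* = 5/9·M/p_2.
At p_1=0.98, p_2=10, M=368: x_2* = 5/9·368/10 = 20.4444.

x_2* = 20.4444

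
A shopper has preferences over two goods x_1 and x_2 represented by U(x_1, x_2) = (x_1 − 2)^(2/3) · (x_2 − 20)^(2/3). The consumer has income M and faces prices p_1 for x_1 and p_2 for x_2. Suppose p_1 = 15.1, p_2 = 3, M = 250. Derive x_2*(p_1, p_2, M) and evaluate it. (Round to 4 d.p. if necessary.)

x_2* = 46.6333

Substituting into the budget: x_1* = 2 + 0.5·(M − 2·p_1 − 20·p_2)/p_1, and x_2* = 20 + 0.5·(…)/p_2.
Discretionary income = 250 − 2·15.1 − 20·3 = 159.8; x_2* = 20 + 0.5·159.8/3 = 46.6333.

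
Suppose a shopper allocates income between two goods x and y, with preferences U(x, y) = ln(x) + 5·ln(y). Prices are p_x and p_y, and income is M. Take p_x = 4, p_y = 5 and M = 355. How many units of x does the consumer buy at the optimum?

Tangency: MRS = (1/5)·y/x = p_x/p_y.
Rearranging, p_y·y = 5·p_x·x. Substituting into the budget gives p_x·x·(1 + 5) = M.
Demand: x*(p_x,p_y,M) = 1/6·M/p_x and y* = 5/6·M/p_y.
At p_x=4, p_y=5, M=355: x* = 1/6·355/4 = 14.7917.

x* = 14.7917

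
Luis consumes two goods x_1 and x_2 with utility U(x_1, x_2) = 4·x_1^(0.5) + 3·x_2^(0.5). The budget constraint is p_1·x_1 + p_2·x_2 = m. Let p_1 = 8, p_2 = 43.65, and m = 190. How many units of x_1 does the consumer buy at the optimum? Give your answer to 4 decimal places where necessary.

x_1* = 21.5304

With the ratio pinned down, the budget gives x_1* = m/(p_1 + p_2·(x_2/x_1)) and x_2* = (x_2/x_1)·x_1*.
Numerically x_2/x_1 = 0.018894, so x_1* = 190/(8 + 43.65·0.018894) = 21.5304.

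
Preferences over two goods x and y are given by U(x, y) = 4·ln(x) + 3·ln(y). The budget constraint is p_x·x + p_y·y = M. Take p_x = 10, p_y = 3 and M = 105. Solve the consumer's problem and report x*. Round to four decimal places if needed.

MU_x/MU_y = (4·y)/(3·x); tangency sets this equal to p_x/p_y.
Rearranging, p_y·y = (3/4)·p_x·x. Substituting into the budget gives p_x·x·(1 + (3/4)) = M.
Demand: x*(p_x,p_y,M) = 4/7·M/p_x and y* = 3/7·M/p_y.
At p_x=10, p_y=3, M=105: x* = 4/7·105/10 = 6.

x* = 6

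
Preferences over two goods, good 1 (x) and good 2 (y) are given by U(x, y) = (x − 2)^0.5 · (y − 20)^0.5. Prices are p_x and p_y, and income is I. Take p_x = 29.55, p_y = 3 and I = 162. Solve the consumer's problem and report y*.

y* = 27.15

Let x' = x−2, y' = y−20. MRS = y'/x' = p_x/p_y.
Substituting into the budget: x* = 2 + 0.5·(I − 2·p_x − 20·p_y)/p_x, and y* = 20 + 0.5·(…)/p_y.
Discretionary income = 162 − 2·29.55 − 20·3 = 42.9; y* = 20 + 0.5·42.9/3 = 27.15.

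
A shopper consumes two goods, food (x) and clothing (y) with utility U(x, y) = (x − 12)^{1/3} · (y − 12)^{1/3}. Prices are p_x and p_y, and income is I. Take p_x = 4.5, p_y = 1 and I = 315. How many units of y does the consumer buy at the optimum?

y* = 136.5

This is Cobb-Douglas in (x−12, y−12): tangency gives 1/3·p_y·(y−12) = 1/3·p_x·(x−12).
After buying the subsistence bundle (12, 12), a share 0.5 of the remaining income goes to x: x* = 12 + 0.5·(I − 12p_x − 12p_y)/p_x.
Discretionary income = 315 − 12·4.5 − 12·1 = 249; y* = 12 + 0.5·249/1 = 136.5.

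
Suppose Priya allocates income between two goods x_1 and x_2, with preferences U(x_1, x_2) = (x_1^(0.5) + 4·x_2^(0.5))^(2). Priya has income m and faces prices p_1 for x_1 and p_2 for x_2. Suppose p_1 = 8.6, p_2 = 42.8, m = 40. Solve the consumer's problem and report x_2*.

MU_x_1 ∝ x_1^(-0.5), MU_x_2 ∝ 4·x_2^(-0.5), so MRS = (1/4)·(x_2/x_1)^(0.5) = p_1/p_2.
Hence x_2/x_1 = (4·p_1/p_2)^(1/(0.5)), i.e. raised to the 2 power.
With the ratio pinned down, the budget gives x_1* = m/(p_1 + p_2·(x_2/x_1)) and x_2* = (x_2/x_1)·x_1*.
Numerically x_2/x_1 = 0.645995, so x_1* = 40/(8.6 + 42.8·0.645995) = 1.1035 and x_2* = 0.645995·1.1035 = 0.7128.

x_2* = 0.7128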